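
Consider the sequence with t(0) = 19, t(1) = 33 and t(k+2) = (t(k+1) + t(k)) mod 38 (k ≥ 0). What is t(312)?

t(0) = 19,  t(1) = 33,  t(2) = 14,  t(3) = 9,  t(4) = 23,  t(5) = 32,  t(6) = 17,  t(7) = 11,  t(8) = 28,  t(9) = 1,  t(10) = 29,  t(11) = 30,  t(12) = 21,  t(13) = 13,  t(14) = 34,  t(15) = 9,  t(16) = 5,  t(17) = 14,  t(18) = 19,  t(19) = 33.
Since (t(18), t(19)) = (t(0), t(1)) = (19, 33) (two consecutive terms determine the rest), the sequence is periodic with period 18.
So t(312) = t(0 + ((312-0) mod 18)) = t(6) = 17.

17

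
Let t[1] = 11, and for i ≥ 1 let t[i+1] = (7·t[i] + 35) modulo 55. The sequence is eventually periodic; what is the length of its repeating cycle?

Listing terms: t[1] = 11, t[2] = 2, t[3] = 49, t[4] = 48, t[5] = 41, t[6] = 47, t[7] = 34, t[8] = 53, t[9] = 21, t[10] = 17, t[11] = 44, t[12] = 13, t[13] = 16, t[14] = 37, t[15] = 19, t[16] = 3, t[17] = 1, t[18] = 42, t[19] = 54, t[20] = 28, t[21] = 11.
Since t[21] = t[1] = 11, the sequence is periodic with period 20.

20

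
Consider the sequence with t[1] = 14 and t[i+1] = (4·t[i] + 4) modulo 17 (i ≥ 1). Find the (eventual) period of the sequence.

4

Listing terms: t[1] = 14; t[2] = 9; t[3] = 6; t[4] = 11; t[5] = 14.
The sequence repeats with period 4.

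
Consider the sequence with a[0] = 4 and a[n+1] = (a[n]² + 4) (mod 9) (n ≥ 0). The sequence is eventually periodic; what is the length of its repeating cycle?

a[0] = 4, a[1] = 2, a[2] = 8, a[3] = 5, a[4] = 2.
Since a[4] = a[1] = 2, the sequence is eventually periodic: after a pre-period of length 1 it cycles with period 3.

3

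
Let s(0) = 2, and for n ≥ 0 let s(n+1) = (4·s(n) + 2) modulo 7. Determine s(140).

We have s(0) = 2,  s(1) = 3,  s(2) = 0,  s(3) = 2.
Since s(3) = s(0) = 2, the sequence is periodic with period 3.
So s(140) = s(0 + ((140-0) mod 3)) = s(2) = 0.

0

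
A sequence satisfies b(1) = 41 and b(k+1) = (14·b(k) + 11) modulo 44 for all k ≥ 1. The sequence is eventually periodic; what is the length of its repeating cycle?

5

b(1) = 41,  b(2) = 13,  b(3) = 17,  b(4) = 29,  b(5) = 21,  b(6) = 41.
The sequence repeats with period 5.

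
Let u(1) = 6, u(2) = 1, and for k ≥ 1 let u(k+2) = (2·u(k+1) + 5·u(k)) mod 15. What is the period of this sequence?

u(1) = 6; u(2) = 1; u(3) = 2; u(4) = 9; u(5) = 13; u(6) = 11; u(7) = 12; u(8) = 4; u(9) = 8; u(10) = 6; u(11) = 7; u(12) = 14; u(13) = 3; u(14) = 1; u(15) = 2.
Since (u(14), u(15)) = (u(2), u(3)) = (1, 2) (two consecutive terms determine the rest), the sequence is eventually periodic: after a pre-period of length 1 it cycles with period 12.

12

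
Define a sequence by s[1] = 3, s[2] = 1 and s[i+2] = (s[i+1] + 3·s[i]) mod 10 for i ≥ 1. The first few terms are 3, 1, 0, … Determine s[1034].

1

Computing terms: s[1] = 3,  s[2] = 1,  s[3] = 0,  s[4] = 3,  s[5] = 3,  s[6] = 2,  s[7] = 1,  s[8] = 7,  s[9] = 0,  s[10] = 1,  s[11] = 1,  s[12] = 4,  s[13] = 7,  s[14] = 9,  s[15] = 0,  s[16] = 7,  s[17] = 7,  s[18] = 8,  s[19] = 9,  s[20] = 3,  s[21] = 0,  s[22] = 9,  s[23] = 9,  s[24] = 6,  s[25] = 3,  s[26] = 1.
The sequence repeats with period 24.
So s[1034] = s[1 + ((1034-1) mod 24)] = s[2] = 1.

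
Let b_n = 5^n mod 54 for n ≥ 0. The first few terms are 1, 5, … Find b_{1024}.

13

Computing terms: b_0 = 1, b_1 = 5, b_2 = 25, b_3 = 17, b_4 = 31, b_5 = 47, b_6 = 19, b_7 = 41, b_8 = 43, b_9 = 53, b_{10} = 49, b_{11} = 29, b_{12} = 37, b_{13} = 23, b_{14} = 7, b_{15} = 35, b_{16} = 13, b_{17} = 11, b_{18} = 1.
Since b_{18} = b_0 = 1, the sequence is periodic with period 18.
So b_{1024} = b_{0 + ((1024-0) mod 18)} = b_{16} = 13.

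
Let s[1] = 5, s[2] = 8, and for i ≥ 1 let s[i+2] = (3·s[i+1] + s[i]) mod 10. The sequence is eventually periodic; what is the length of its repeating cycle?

Listing terms: s[1] = 5; s[2] = 8; s[3] = 9; s[4] = 5; s[5] = 4; s[6] = 7; s[7] = 5; s[8] = 2; s[9] = 1; s[10] = 5; s[11] = 6; s[12] = 3; s[13] = 5; s[14] = 8.
The sequence repeats with period 12.

12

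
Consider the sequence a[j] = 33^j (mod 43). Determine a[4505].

a[0] = 1,  a[1] = 33,  a[2] = 14,  a[3] = 32,  a[4] = 24,  a[5] = 18,  a[6] = 35,  a[7] = 37,  a[8] = 17,  a[9] = 2,  a[10] = 23,  a[11] = 28,  a[12] = 21,  a[13] = 5,  a[14] = 36,  a[15] = 27,  a[16] = 31,  a[17] = 34,  a[18] = 4,  a[19] = 3,  a[20] = 13,  a[21] = 42,  a[22] = 10,  a[23] = 29,  a[24] = 11,  a[25] = 19,  a[26] = 25,  a[27] = 8,  a[28] = 6,  a[29] = 26,  a[30] = 41,  a[31] = 20,  a[32] = 15,  a[33] = 22,  a[34] = 38,  a[35] = 7,  a[36] = 16,  a[37] = 12,  a[38] = 9,  a[39] = 39,  a[40] = 40,  a[41] = 30,  a[42] = 1.
Since a[42] = a[0] = 1, the sequence is periodic with period 42.
So a[4505] = a[0 + ((4505-0) mod 42)] = a[11] = 28.

28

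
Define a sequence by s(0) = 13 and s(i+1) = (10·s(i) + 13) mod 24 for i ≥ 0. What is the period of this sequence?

We have s(0) = 13; s(1) = 23; s(2) = 3; s(3) = 19; s(4) = 11; s(5) = 3.
Since s(5) = s(2) = 3, the sequence is eventually periodic: after a pre-period of length 2 it cycles with period 3.

3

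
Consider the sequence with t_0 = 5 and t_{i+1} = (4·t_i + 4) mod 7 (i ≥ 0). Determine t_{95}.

2

We have t_0 = 5,  t_1 = 3,  t_2 = 2,  t_3 = 5.
The sequence repeats with period 3.
(95 - 0) mod 3 = 2, so t_{95} = t_2 = 2.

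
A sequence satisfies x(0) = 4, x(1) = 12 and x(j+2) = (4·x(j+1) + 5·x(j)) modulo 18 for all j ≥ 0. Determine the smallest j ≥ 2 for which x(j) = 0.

7

Computing terms: x(0) = 4,  x(1) = 12,  x(2) = 14,  x(3) = 8,  x(4) = 12,  x(5) = 16,  x(6) = 16,  x(7) = 0,  x(8) = 8,  x(9) = 14,  x(10) = 6,  x(11) = 4,  x(12) = 10,  x(13) = 6,  x(14) = 2,  x(15) = 2,  x(16) = 0,  x(17) = 10,  x(18) = 4,  x(19) = 12.
The sequence repeats with period 18.
The value 0 first appears (with j ≥ 2) at x(7).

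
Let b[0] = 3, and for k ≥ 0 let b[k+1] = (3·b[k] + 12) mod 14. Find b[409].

7

Listing terms: b[0] = 3,  b[1] = 7,  b[2] = 5,  b[3] = 13,  b[4] = 9,  b[5] = 11,  b[6] = 3.
Since b[6] = b[0] = 3, the sequence is periodic with period 6.
So b[409] = b[0 + ((409-0) mod 6)] = b[1] = 7.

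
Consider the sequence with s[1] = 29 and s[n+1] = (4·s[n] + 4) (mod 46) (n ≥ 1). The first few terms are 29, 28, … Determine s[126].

Listing terms: s[1] = 29; s[2] = 28; s[3] = 24; s[4] = 8; s[5] = 36; s[6] = 10; s[7] = 44; s[8] = 42; s[9] = 34; s[10] = 2; s[11] = 12; s[12] = 6; s[13] = 28.
Since s[13] = s[2] = 28, the sequence is eventually periodic: after a pre-period of length 1 it cycles with period 11.
For n ≥ 2, s[n] depends only on (n - 2) mod 11. (126 - 2) mod 11 = 3, so s[126] = s[5] = 36.

36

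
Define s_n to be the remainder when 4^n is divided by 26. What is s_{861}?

12

s_1 = 4, s_2 = 16, s_3 = 12, s_4 = 22, s_5 = 10, s_6 = 14, s_7 = 4.
Since s_7 = s_1 = 4, the sequence is periodic with period 6.
So s_{861} = s_{1 + ((861-1) mod 6)} = s_3 = 12.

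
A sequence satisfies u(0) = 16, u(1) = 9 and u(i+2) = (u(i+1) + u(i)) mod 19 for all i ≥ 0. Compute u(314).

Computing terms: u(0) = 16,  u(1) = 9,  u(2) = 6,  u(3) = 15,  u(4) = 2,  u(5) = 17,  u(6) = 0,  u(7) = 17,  u(8) = 17,  u(9) = 15,  u(10) = 13,  u(11) = 9,  u(12) = 3,  u(13) = 12,  u(14) = 15,  u(15) = 8,  u(16) = 4,  u(17) = 12,  u(18) = 16,  u(19) = 9.
The sequence repeats with period 18.
So u(314) = u(0 + ((314-0) mod 18)) = u(8) = 17.

17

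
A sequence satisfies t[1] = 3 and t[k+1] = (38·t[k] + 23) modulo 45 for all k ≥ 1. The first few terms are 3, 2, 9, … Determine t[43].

t[1] = 3, t[2] = 2, t[3] = 9, t[4] = 5, t[5] = 33, t[6] = 17, t[7] = 39, t[8] = 20, t[9] = 18, t[10] = 32, t[11] = 24, t[12] = 35, t[13] = 3.
Since t[13] = t[1] = 3, the sequence is periodic with period 12.
(43 - 1) mod 12 = 6, so t[43] = t[7] = 39.

39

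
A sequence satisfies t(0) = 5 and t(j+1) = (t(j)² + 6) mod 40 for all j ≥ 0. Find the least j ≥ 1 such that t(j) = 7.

We have t(0) = 5,  t(1) = 31,  t(2) = 7,  t(3) = 15,  t(4) = 31.
Since t(4) = t(1) = 31, the sequence is eventually periodic: after a pre-period of length 1 it cycles with period 3.
The value 7 first appears (with j ≥ 1) at t(2).

2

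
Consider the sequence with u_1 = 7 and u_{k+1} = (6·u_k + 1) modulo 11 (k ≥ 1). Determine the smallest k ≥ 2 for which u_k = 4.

Listing terms: u_1 = 7,  u_2 = 10,  u_3 = 6,  u_4 = 4,  u_5 = 3,  u_6 = 8,  u_7 = 5,  u_8 = 9,  u_9 = 0,  u_{10} = 1,  u_{11} = 7.
The sequence repeats with period 10.
The value 4 first appears (with k ≥ 2) at u_4.

4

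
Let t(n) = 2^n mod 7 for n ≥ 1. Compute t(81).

We have t(1) = 2, t(2) = 4, t(3) = 1, t(4) = 2.
Since t(4) = t(1) = 2, the sequence is periodic with period 3.
(81 - 1) mod 3 = 2, so t(81) = t(3) = 1.

1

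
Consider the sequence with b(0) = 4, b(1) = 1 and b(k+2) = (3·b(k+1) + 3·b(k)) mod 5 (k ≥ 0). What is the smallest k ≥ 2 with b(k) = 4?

b(0) = 4; b(1) = 1; b(2) = 0; b(3) = 3; b(4) = 4; b(5) = 1.
The sequence repeats with period 4.
The value 4 next appears (with k ≥ 2) at b(4).

4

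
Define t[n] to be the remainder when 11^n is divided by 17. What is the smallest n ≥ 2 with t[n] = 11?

17

We have t[1] = 11, t[2] = 2, t[3] = 5, t[4] = 4, t[5] = 10, t[6] = 8, t[7] = 3, t[8] = 16, t[9] = 6, t[10] = 15, t[11] = 12, t[12] = 13, t[13] = 7, t[14] = 9, t[15] = 14, t[16] = 1, t[17] = 11.
Since t[17] = t[1] = 11, the sequence is periodic with period 16.
The value 11 next appears (with n ≥ 2) at t[17].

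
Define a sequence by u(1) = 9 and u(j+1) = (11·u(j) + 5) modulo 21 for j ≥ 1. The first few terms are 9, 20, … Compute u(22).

2

We have u(1) = 9; u(2) = 20; u(3) = 15; u(4) = 2; u(5) = 6; u(6) = 8; u(7) = 9.
Since u(7) = u(1) = 9, the sequence is periodic with period 6.
(22 - 1) mod 6 = 3, so u(22) = u(4) = 2.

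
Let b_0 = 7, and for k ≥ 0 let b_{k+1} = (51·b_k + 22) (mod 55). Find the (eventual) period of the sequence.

Computing terms: b_0 = 7, b_1 = 49, b_2 = 46, b_3 = 3, b_4 = 10, b_5 = 37, b_6 = 39, b_7 = 31, b_8 = 8, b_9 = 45, b_{10} = 7.
Since b_{10} = b_0 = 7, the sequence is periodic with period 10.

10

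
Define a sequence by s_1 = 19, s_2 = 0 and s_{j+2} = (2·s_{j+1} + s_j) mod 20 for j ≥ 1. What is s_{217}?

19

s_1 = 19; s_2 = 0; s_3 = 19; s_4 = 18; s_5 = 15; s_6 = 8; s_7 = 11; s_8 = 10; s_9 = 11; s_{10} = 12; s_{11} = 15; s_{12} = 2; s_{13} = 19; s_{14} = 0.
The sequence repeats with period 12.
So s_{217} = s_{1 + ((217-1) mod 12)} = s_1 = 19.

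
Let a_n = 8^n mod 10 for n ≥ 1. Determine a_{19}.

Computing terms: a_1 = 8, a_2 = 4, a_3 = 2, a_4 = 6, a_5 = 8.
The sequence repeats with period 4.
So a_{19} = a_{1 + ((19-1) mod 4)} = a_3 = 2.

2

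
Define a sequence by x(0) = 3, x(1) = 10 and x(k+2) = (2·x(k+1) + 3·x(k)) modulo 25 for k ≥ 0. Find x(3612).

8

We have x(0) = 3,  x(1) = 10,  x(2) = 4,  x(3) = 13,  x(4) = 13,  x(5) = 15,  x(6) = 19,  x(7) = 8,  x(8) = 23,  x(9) = 20,  x(10) = 9,  x(11) = 3,  x(12) = 8,  x(13) = 0,  x(14) = 24,  x(15) = 23,  x(16) = 18,  x(17) = 5,  x(18) = 14,  x(19) = 18,  x(20) = 3,  x(21) = 10.
The sequence repeats with period 20.
(3612 - 0) mod 20 = 12, so x(3612) = x(12) = 8.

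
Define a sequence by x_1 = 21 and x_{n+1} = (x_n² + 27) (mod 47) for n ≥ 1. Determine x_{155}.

Computing terms: x_1 = 21; x_2 = 45; x_3 = 31; x_4 = 1; x_5 = 28; x_6 = 12; x_7 = 30; x_8 = 34; x_9 = 8; x_{10} = 44; x_{11} = 36; x_{12} = 7; x_{13} = 29; x_{14} = 22; x_{15} = 41; x_{16} = 16; x_{17} = 1.
Since x_{17} = x_4 = 1, the sequence is eventually periodic: after a pre-period of length 3 it cycles with period 13.
For n ≥ 4, x_n depends only on (n - 4) mod 13. (155 - 4) mod 13 = 8, so x_{155} = x_{12} = 7.

7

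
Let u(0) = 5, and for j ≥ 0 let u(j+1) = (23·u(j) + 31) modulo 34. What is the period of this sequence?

u(0) = 5, u(1) = 10, u(2) = 23, u(3) = 16, u(4) = 25, u(5) = 28, u(6) = 29, u(7) = 18, u(8) = 3, u(9) = 32, u(10) = 19, u(11) = 26, u(12) = 17, u(13) = 14, u(14) = 13, u(15) = 24, u(16) = 5.
Since u(16) = u(0) = 5, the sequence is periodic with period 16.

16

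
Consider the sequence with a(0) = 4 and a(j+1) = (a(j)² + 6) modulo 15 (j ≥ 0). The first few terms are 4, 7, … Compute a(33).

1

a(0) = 4; a(1) = 7; a(2) = 10; a(3) = 1; a(4) = 7.
Since a(4) = a(1) = 7, the sequence is eventually periodic: after a pre-period of length 1 it cycles with period 3.
For j ≥ 1, a(j) depends only on (j - 1) mod 3. (33 - 1) mod 3 = 2, so a(33) = a(3) = 1.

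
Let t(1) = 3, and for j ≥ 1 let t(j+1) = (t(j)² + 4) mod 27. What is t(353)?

14

We have t(1) = 3, t(2) = 13, t(3) = 11, t(4) = 17, t(5) = 23, t(6) = 20, t(7) = 26, t(8) = 5, t(9) = 2, t(10) = 8, t(11) = 14, t(12) = 11.
Since t(12) = t(3) = 11, the sequence is eventually periodic: after a pre-period of length 2 it cycles with period 9.
For j ≥ 3, t(j) depends only on (j - 3) mod 9. (353 - 3) mod 9 = 8, so t(353) = t(11) = 14.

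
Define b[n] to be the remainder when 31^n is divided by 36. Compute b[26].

We have b[0] = 1,  b[1] = 31,  b[2] = 25,  b[3] = 19,  b[4] = 13,  b[5] = 7,  b[6] = 1.
Since b[6] = b[0] = 1, the sequence is periodic with period 6.
So b[26] = b[0 + ((26-0) mod 6)] = b[2] = 25.

25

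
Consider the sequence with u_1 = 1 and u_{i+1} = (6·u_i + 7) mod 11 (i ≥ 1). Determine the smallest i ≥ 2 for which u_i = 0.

Listing terms: u_1 = 1,  u_2 = 2,  u_3 = 8,  u_4 = 0,  u_5 = 7,  u_6 = 5,  u_7 = 4,  u_8 = 9,  u_9 = 6,  u_{10} = 10,  u_{11} = 1.
Since u_{11} = u_1 = 1, the sequence is periodic with period 10.
The value 0 first appears (with i ≥ 2) at u_4.

4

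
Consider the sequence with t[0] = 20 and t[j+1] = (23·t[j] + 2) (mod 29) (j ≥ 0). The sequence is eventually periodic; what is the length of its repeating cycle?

Computing terms: t[0] = 20, t[1] = 27, t[2] = 14, t[3] = 5, t[4] = 1, t[5] = 25, t[6] = 26, t[7] = 20.
The sequence repeats with period 7.

7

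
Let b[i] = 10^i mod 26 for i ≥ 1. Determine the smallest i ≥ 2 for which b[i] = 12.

3

Listing terms: b[1] = 10; b[2] = 22; b[3] = 12; b[4] = 16; b[5] = 4; b[6] = 14; b[7] = 10.
The sequence repeats with period 6.
The value 12 first appears (with i ≥ 2) at b[3].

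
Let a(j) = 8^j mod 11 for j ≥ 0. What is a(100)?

1

a(0) = 1; a(1) = 8; a(2) = 9; a(3) = 6; a(4) = 4; a(5) = 10; a(6) = 3; a(7) = 2; a(8) = 5; a(9) = 7; a(10) = 1.
The sequence repeats with period 10.
(100 - 0) mod 10 = 0, so a(100) = a(0) = 1.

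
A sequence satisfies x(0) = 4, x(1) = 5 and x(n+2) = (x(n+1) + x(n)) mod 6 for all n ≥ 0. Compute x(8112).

4

We have x(0) = 4,  x(1) = 5,  x(2) = 3,  x(3) = 2,  x(4) = 5,  x(5) = 1,  x(6) = 0,  x(7) = 1,  x(8) = 1,  x(9) = 2,  x(10) = 3,  x(11) = 5,  x(12) = 2,  x(13) = 1,  x(14) = 3,  x(15) = 4,  x(16) = 1,  x(17) = 5,  x(18) = 0,  x(19) = 5,  x(20) = 5,  x(21) = 4,  x(22) = 3,  x(23) = 1,  x(24) = 4,  x(25) = 5.
Since (x(24), x(25)) = (x(0), x(1)) = (4, 5) (two consecutive terms determine the rest), the sequence is periodic with period 24.
So x(8112) = x(0 + ((8112-0) mod 24)) = x(0) = 4.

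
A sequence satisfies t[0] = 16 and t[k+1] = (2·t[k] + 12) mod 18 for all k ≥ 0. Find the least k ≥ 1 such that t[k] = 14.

3

t[0] = 16; t[1] = 8; t[2] = 10; t[3] = 14; t[4] = 4; t[5] = 2; t[6] = 16.
Since t[6] = t[0] = 16, the sequence is periodic with period 6.
The value 14 first appears (with k ≥ 1) at t[3].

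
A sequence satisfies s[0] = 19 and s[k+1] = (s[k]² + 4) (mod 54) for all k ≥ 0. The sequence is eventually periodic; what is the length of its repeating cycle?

9

We have s[0] = 19, s[1] = 41, s[2] = 11, s[3] = 17, s[4] = 23, s[5] = 47, s[6] = 53, s[7] = 5, s[8] = 29, s[9] = 35, s[10] = 41.
Since s[10] = s[1] = 41, the sequence is eventually periodic: after a pre-period of length 1 it cycles with period 9.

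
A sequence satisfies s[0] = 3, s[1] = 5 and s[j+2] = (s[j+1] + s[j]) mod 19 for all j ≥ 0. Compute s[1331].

We have s[0] = 3; s[1] = 5; s[2] = 8; s[3] = 13; s[4] = 2; s[5] = 15; s[6] = 17; s[7] = 13; s[8] = 11; s[9] = 5; s[10] = 16; s[11] = 2; s[12] = 18; s[13] = 1; s[14] = 0; s[15] = 1; s[16] = 1; s[17] = 2; s[18] = 3; s[19] = 5.
The sequence repeats with period 18.
So s[1331] = s[0 + ((1331-0) mod 18)] = s[17] = 2.

2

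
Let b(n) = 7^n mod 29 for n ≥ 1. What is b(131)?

Computing terms: b(1) = 7; b(2) = 20; b(3) = 24; b(4) = 23; b(5) = 16; b(6) = 25; b(7) = 1; b(8) = 7.
The sequence repeats with period 7.
(131 - 1) mod 7 = 4, so b(131) = b(5) = 16.

16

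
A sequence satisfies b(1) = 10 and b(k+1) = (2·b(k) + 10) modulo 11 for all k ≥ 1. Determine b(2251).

b(1) = 10,  b(2) = 8,  b(3) = 4,  b(4) = 7,  b(5) = 2,  b(6) = 3,  b(7) = 5,  b(8) = 9,  b(9) = 6,  b(10) = 0,  b(11) = 10.
Since b(11) = b(1) = 10, the sequence is periodic with period 10.
(2251 - 1) mod 10 = 0, so b(2251) = b(1) = 10.

10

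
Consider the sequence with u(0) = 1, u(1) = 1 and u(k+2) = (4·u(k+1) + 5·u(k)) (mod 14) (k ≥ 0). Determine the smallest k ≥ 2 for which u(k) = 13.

3

u(0) = 1,  u(1) = 1,  u(2) = 9,  u(3) = 13,  u(4) = 13,  u(5) = 5,  u(6) = 1,  u(7) = 1.
Since (u(6), u(7)) = (u(0), u(1)) = (1, 1) (two consecutive terms determine the rest), the sequence is periodic with period 6.
The value 13 first appears (with k ≥ 2) at u(3).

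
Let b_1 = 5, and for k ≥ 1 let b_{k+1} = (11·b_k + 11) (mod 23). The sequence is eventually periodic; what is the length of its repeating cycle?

Listing terms: b_1 = 5; b_2 = 20; b_3 = 1; b_4 = 22; b_5 = 0; b_6 = 11; b_7 = 17; b_8 = 14; b_9 = 4; b_{10} = 9; b_{11} = 18; b_{12} = 2; b_{13} = 10; b_{14} = 6; b_{15} = 8; b_{16} = 7; b_{17} = 19; b_{18} = 13; b_{19} = 16; b_{20} = 3; b_{21} = 21; b_{22} = 12; b_{23} = 5.
Since b_{23} = b_1 = 5, the sequence is periodic with period 22.

22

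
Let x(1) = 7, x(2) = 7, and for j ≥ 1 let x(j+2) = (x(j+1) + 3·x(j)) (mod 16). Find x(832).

1

x(1) = 7; x(2) = 7; x(3) = 12; x(4) = 1; x(5) = 5; x(6) = 8; x(7) = 7; x(8) = 15; x(9) = 4; x(10) = 1; x(11) = 13; x(12) = 0; x(13) = 7; x(14) = 7.
The sequence repeats with period 12.
So x(832) = x(1 + ((832-1) mod 12)) = x(4) = 1.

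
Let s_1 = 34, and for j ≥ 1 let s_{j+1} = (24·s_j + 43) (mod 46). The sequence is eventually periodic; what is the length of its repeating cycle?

Computing terms: s_1 = 34; s_2 = 31; s_3 = 5; s_4 = 25; s_5 = 45; s_6 = 19; s_7 = 39; s_8 = 13; s_9 = 33; s_{10} = 7; s_{11} = 27; s_{12} = 1; s_{13} = 21; s_{14} = 41; s_{15} = 15; s_{16} = 35; s_{17} = 9; s_{18} = 29; s_{19} = 3; s_{20} = 23; s_{21} = 43; s_{22} = 17; s_{23} = 37; s_{24} = 11; s_{25} = 31.
Since s_{25} = s_2 = 31, the sequence is eventually periodic: after a pre-period of length 1 it cycles with period 23.

23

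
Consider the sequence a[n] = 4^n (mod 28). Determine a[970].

4

Listing terms: a[1] = 4,  a[2] = 16,  a[3] = 8,  a[4] = 4.
The sequence repeats with period 3.
So a[970] = a[1 + ((970-1) mod 3)] = a[1] = 4.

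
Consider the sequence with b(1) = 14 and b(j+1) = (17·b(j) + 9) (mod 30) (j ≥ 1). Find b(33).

14

Listing terms: b(1) = 14,  b(2) = 7,  b(3) = 8,  b(4) = 25,  b(5) = 14.
The sequence repeats with period 4.
(33 - 1) mod 4 = 0, so b(33) = b(1) = 14.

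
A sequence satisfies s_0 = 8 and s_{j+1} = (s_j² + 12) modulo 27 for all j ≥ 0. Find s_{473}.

13

s_0 = 8; s_1 = 22; s_2 = 10; s_3 = 4; s_4 = 1; s_5 = 13; s_6 = 19; s_7 = 22.
Since s_7 = s_1 = 22, the sequence is eventually periodic: after a pre-period of length 1 it cycles with period 6.
For j ≥ 1, s_j depends only on (j - 1) mod 6. (473 - 1) mod 6 = 4, so s_{473} = s_5 = 13.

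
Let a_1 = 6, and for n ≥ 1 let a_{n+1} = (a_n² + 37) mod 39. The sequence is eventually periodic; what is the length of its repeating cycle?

Computing terms: a_1 = 6, a_2 = 34, a_3 = 23, a_4 = 20, a_5 = 8, a_6 = 23.
Since a_6 = a_3 = 23, the sequence is eventually periodic: after a pre-period of length 2 it cycles with period 3.

3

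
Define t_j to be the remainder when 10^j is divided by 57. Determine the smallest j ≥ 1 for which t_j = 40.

t_0 = 1; t_1 = 10; t_2 = 43; t_3 = 31; t_4 = 25; t_5 = 22; t_6 = 49; t_7 = 34; t_8 = 55; t_9 = 37; t_{10} = 28; t_{11} = 52; t_{12} = 7; t_{13} = 13; t_{14} = 16; t_{15} = 46; t_{16} = 4; t_{17} = 40; t_{18} = 1.
Since t_{18} = t_0 = 1, the sequence is periodic with period 18.
The value 40 first appears (with j ≥ 1) at t_{17}.

17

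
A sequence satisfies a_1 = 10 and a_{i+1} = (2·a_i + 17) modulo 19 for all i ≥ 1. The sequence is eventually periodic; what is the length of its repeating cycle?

a_1 = 10,  a_2 = 18,  a_3 = 15,  a_4 = 9,  a_5 = 16,  a_6 = 11,  a_7 = 1,  a_8 = 0,  a_9 = 17,  a_{10} = 13,  a_{11} = 5,  a_{12} = 8,  a_{13} = 14,  a_{14} = 7,  a_{15} = 12,  a_{16} = 3,  a_{17} = 4,  a_{18} = 6,  a_{19} = 10.
The sequence repeats with period 18.

18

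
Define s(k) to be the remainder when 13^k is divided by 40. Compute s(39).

Listing terms: s(1) = 13; s(2) = 9; s(3) = 37; s(4) = 1; s(5) = 13.
The sequence repeats with period 4.
(39 - 1) mod 4 = 2, so s(39) = s(3) = 37.

37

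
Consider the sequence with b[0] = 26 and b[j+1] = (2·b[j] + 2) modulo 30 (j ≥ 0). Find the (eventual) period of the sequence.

4

Listing terms: b[0] = 26, b[1] = 24, b[2] = 20, b[3] = 12, b[4] = 26.
Since b[4] = b[0] = 26, the sequence is periodic with period 4.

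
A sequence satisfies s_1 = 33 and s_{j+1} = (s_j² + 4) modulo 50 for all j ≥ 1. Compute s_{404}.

Listing terms: s_1 = 33, s_2 = 43, s_3 = 3, s_4 = 13, s_5 = 23, s_6 = 33.
Since s_6 = s_1 = 33, the sequence is periodic with period 5.
(404 - 1) mod 5 = 3, so s_{404} = s_4 = 13.

13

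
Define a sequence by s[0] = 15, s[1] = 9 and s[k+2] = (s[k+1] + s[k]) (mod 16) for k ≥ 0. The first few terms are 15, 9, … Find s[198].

3

Listing terms: s[0] = 15,  s[1] = 9,  s[2] = 8,  s[3] = 1,  s[4] = 9,  s[5] = 10,  s[6] = 3,  s[7] = 13,  s[8] = 0,  s[9] = 13,  s[10] = 13,  s[11] = 10,  s[12] = 7,  s[13] = 1,  s[14] = 8,  s[15] = 9,  s[16] = 1,  s[17] = 10,  s[18] = 11,  s[19] = 5,  s[20] = 0,  s[21] = 5,  s[22] = 5,  s[23] = 10,  s[24] = 15,  s[25] = 9.
The sequence repeats with period 24.
(198 - 0) mod 24 = 6, so s[198] = s[6] = 3.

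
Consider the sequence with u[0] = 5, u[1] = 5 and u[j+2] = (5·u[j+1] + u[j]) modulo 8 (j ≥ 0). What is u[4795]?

1

Computing terms: u[0] = 5, u[1] = 5, u[2] = 6, u[3] = 3, u[4] = 5, u[5] = 4, u[6] = 1, u[7] = 1, u[8] = 6, u[9] = 7, u[10] = 1, u[11] = 4, u[12] = 5, u[13] = 5.
Since (u[12], u[13]) = (u[0], u[1]) = (5, 5) (two consecutive terms determine the rest), the sequence is periodic with period 12.
(4795 - 0) mod 12 = 7, so u[4795] = u[7] = 1.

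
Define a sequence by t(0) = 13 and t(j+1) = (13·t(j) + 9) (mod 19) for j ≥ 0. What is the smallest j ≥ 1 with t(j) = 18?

t(0) = 13; t(1) = 7; t(2) = 5; t(3) = 17; t(4) = 2; t(5) = 16; t(6) = 8; t(7) = 18; t(8) = 15; t(9) = 14; t(10) = 1; t(11) = 3; t(12) = 10; t(13) = 6; t(14) = 11; t(15) = 0; t(16) = 9; t(17) = 12; t(18) = 13.
Since t(18) = t(0) = 13, the sequence is periodic with period 18.
The value 18 first appears (with j ≥ 1) at t(7).

7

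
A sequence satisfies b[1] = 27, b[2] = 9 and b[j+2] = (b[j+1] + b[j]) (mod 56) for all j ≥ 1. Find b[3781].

11

Listing terms: b[1] = 27; b[2] = 9; b[3] = 36; b[4] = 45; b[5] = 25; b[6] = 14; b[7] = 39; b[8] = 53; b[9] = 36; b[10] = 33; b[11] = 13; b[12] = 46; b[13] = 3; b[14] = 49; b[15] = 52; b[16] = 45; b[17] = 41; b[18] = 30; b[19] = 15; b[20] = 45; b[21] = 4; b[22] = 49; b[23] = 53; b[24] = 46; b[25] = 43; b[26] = 33; b[27] = 20; b[28] = 53; b[29] = 17; b[30] = 14; b[31] = 31; b[32] = 45; b[33] = 20; b[34] = 9; b[35] = 29; b[36] = 38; b[37] = 11; b[38] = 49; b[39] = 4; b[40] = 53; b[41] = 1; b[42] = 54; b[43] = 55; b[44] = 53; b[45] = 52; b[46] = 49; b[47] = 45; b[48] = 38; b[49] = 27; b[50] = 9.
Since (b[49], b[50]) = (b[1], b[2]) = (27, 9) (two consecutive terms determine the rest), the sequence is periodic with period 48.
(3781 - 1) mod 48 = 36, so b[3781] = b[37] = 11.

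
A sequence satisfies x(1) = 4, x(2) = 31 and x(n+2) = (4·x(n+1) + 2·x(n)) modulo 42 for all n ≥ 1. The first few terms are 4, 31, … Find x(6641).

2

We have x(1) = 4; x(2) = 31; x(3) = 6; x(4) = 2; x(5) = 20; x(6) = 0; x(7) = 40; x(8) = 34; x(9) = 6; x(10) = 8; x(11) = 2; x(12) = 24; x(13) = 16; x(14) = 28; x(15) = 18; x(16) = 2; x(17) = 2; x(18) = 12; x(19) = 10; x(20) = 22; x(21) = 24; x(22) = 14; x(23) = 20; x(24) = 24; x(25) = 10; x(26) = 4; x(27) = 36; x(28) = 26; x(29) = 8; x(30) = 0; x(31) = 16; x(32) = 22; x(33) = 36; x(34) = 20; x(35) = 26; x(36) = 18; x(37) = 40; x(38) = 28; x(39) = 24; x(40) = 26; x(41) = 26; x(42) = 30; x(43) = 4; x(44) = 34; x(45) = 18; x(46) = 14; x(47) = 8; x(48) = 18; x(49) = 4; x(50) = 10; x(51) = 6; x(52) = 2.
Since (x(51), x(52)) = (x(3), x(4)) = (6, 2) (two consecutive terms determine the rest), the sequence is eventually periodic: after a pre-period of length 2 it cycles with period 48.
For n ≥ 3, x(n) depends only on (n - 3) mod 48. (6641 - 3) mod 48 = 14, so x(6641) = x(17) = 2.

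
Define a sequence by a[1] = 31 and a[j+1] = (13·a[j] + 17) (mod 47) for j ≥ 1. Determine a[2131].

a[1] = 31; a[2] = 44; a[3] = 25; a[4] = 13; a[5] = 45; a[6] = 38; a[7] = 41; a[8] = 33; a[9] = 23; a[10] = 34; a[11] = 36; a[12] = 15; a[13] = 24; a[14] = 0; a[15] = 17; a[16] = 3; a[17] = 9; a[18] = 40; a[19] = 20; a[20] = 42; a[21] = 46; a[22] = 4; a[23] = 22; a[24] = 21; a[25] = 8; a[26] = 27; a[27] = 39; a[28] = 7; a[29] = 14; a[30] = 11; a[31] = 19; a[32] = 29; a[33] = 18; a[34] = 16; a[35] = 37; a[36] = 28; a[37] = 5; a[38] = 35; a[39] = 2; a[40] = 43; a[41] = 12; a[42] = 32; a[43] = 10; a[44] = 6; a[45] = 1; a[46] = 30; a[47] = 31.
The sequence repeats with period 46.
(2131 - 1) mod 46 = 14, so a[2131] = a[15] = 17.

17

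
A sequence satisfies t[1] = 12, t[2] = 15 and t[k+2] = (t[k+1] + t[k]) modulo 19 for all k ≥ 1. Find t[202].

t[1] = 12,  t[2] = 15,  t[3] = 8,  t[4] = 4,  t[5] = 12,  t[6] = 16,  t[7] = 9,  t[8] = 6,  t[9] = 15,  t[10] = 2,  t[11] = 17,  t[12] = 0,  t[13] = 17,  t[14] = 17,  t[15] = 15,  t[16] = 13,  t[17] = 9,  t[18] = 3,  t[19] = 12,  t[20] = 15.
Since (t[19], t[20]) = (t[1], t[2]) = (12, 15) (two consecutive terms determine the rest), the sequence is periodic with period 18.
(202 - 1) mod 18 = 3, so t[202] = t[4] = 4.

4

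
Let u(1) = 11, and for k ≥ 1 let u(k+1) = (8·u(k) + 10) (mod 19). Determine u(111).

15

u(1) = 11,  u(2) = 3,  u(3) = 15,  u(4) = 16,  u(5) = 5,  u(6) = 12,  u(7) = 11.
The sequence repeats with period 6.
So u(111) = u(1 + ((111-1) mod 6)) = u(3) = 15.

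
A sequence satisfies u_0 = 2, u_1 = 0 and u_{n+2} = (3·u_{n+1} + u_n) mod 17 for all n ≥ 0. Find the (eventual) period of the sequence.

16

We have u_0 = 2,  u_1 = 0,  u_2 = 2,  u_3 = 6,  u_4 = 3,  u_5 = 15,  u_6 = 14,  u_7 = 6,  u_8 = 15,  u_9 = 0,  u_{10} = 15,  u_{11} = 11,  u_{12} = 14,  u_{13} = 2,  u_{14} = 3,  u_{15} = 11,  u_{16} = 2,  u_{17} = 0.
The sequence repeats with period 16.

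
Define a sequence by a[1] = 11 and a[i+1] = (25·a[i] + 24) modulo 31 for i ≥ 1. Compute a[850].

Listing terms: a[1] = 11,  a[2] = 20,  a[3] = 28,  a[4] = 11.
Since a[4] = a[1] = 11, the sequence is periodic with period 3.
(850 - 1) mod 3 = 0, so a[850] = a[1] = 11.

11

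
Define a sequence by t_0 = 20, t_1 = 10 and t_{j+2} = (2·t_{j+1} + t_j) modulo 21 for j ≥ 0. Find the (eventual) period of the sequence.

24

t_0 = 20; t_1 = 10; t_2 = 19; t_3 = 6; t_4 = 10; t_5 = 5; t_6 = 20; t_7 = 3; t_8 = 5; t_9 = 13; t_{10} = 10; t_{11} = 12; t_{12} = 13; t_{13} = 17; t_{14} = 5; t_{15} = 6; t_{16} = 17; t_{17} = 19; t_{18} = 13; t_{19} = 3; t_{20} = 19; t_{21} = 20; t_{22} = 17; t_{23} = 12; t_{24} = 20; t_{25} = 10.
Since (t_{24}, t_{25}) = (t_0, t_1) = (20, 10) (two consecutive terms determine the rest), the sequence is periodic with period 24.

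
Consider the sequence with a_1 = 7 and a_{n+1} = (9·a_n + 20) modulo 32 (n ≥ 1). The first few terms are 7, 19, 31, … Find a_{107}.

31

Computing terms: a_1 = 7,  a_2 = 19,  a_3 = 31,  a_4 = 11,  a_5 = 23,  a_6 = 3,  a_7 = 15,  a_8 = 27,  a_9 = 7.
The sequence repeats with period 8.
(107 - 1) mod 8 = 2, so a_{107} = a_3 = 31.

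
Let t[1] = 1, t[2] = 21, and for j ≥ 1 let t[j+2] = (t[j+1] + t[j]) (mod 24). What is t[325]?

Listing terms: t[1] = 1, t[2] = 21, t[3] = 22, t[4] = 19, t[5] = 17, t[6] = 12, t[7] = 5, t[8] = 17, t[9] = 22, t[10] = 15, t[11] = 13, t[12] = 4, t[13] = 17, t[14] = 21, t[15] = 14, t[16] = 11, t[17] = 1, t[18] = 12, t[19] = 13, t[20] = 1, t[21] = 14, t[22] = 15, t[23] = 5, t[24] = 20, t[25] = 1, t[26] = 21.
The sequence repeats with period 24.
(325 - 1) mod 24 = 12, so t[325] = t[13] = 17.

17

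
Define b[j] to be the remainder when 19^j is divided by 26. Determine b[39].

21

Listing terms: b[0] = 1, b[1] = 19, b[2] = 23, b[3] = 21, b[4] = 9, b[5] = 15, b[6] = 25, b[7] = 7, b[8] = 3, b[9] = 5, b[10] = 17, b[11] = 11, b[12] = 1.
Since b[12] = b[0] = 1, the sequence is periodic with period 12.
So b[39] = b[0 + ((39-0) mod 12)] = b[3] = 21.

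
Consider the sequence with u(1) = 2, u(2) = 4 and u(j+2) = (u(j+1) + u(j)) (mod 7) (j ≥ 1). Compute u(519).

We have u(1) = 2,  u(2) = 4,  u(3) = 6,  u(4) = 3,  u(5) = 2,  u(6) = 5,  u(7) = 0,  u(8) = 5,  u(9) = 5,  u(10) = 3,  u(11) = 1,  u(12) = 4,  u(13) = 5,  u(14) = 2,  u(15) = 0,  u(16) = 2,  u(17) = 2,  u(18) = 4.
The sequence repeats with period 16.
(519 - 1) mod 16 = 6, so u(519) = u(7) = 0.

0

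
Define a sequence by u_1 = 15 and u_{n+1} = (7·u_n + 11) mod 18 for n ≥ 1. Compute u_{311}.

5

We have u_1 = 15; u_2 = 8; u_3 = 13; u_4 = 12; u_5 = 5; u_6 = 10; u_7 = 9; u_8 = 2; u_9 = 7; u_{10} = 6; u_{11} = 17; u_{12} = 4; u_{13} = 3; u_{14} = 14; u_{15} = 1; u_{16} = 0; u_{17} = 11; u_{18} = 16; u_{19} = 15.
Since u_{19} = u_1 = 15, the sequence is periodic with period 18.
So u_{311} = u_{1 + ((311-1) mod 18)} = u_5 = 5.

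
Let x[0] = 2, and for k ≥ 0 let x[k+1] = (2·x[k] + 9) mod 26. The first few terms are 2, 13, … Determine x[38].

x[0] = 2; x[1] = 13; x[2] = 9; x[3] = 1; x[4] = 11; x[5] = 5; x[6] = 19; x[7] = 21; x[8] = 25; x[9] = 7; x[10] = 23; x[11] = 3; x[12] = 15; x[13] = 13.
Since x[13] = x[1] = 13, the sequence is eventually periodic: after a pre-period of length 1 it cycles with period 12.
For k ≥ 1, x[k] depends only on (k - 1) mod 12. (38 - 1) mod 12 = 1, so x[38] = x[2] = 9.

9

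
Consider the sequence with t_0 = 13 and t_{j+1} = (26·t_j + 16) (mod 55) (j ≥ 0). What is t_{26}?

24

Computing terms: t_0 = 13; t_1 = 24; t_2 = 35; t_3 = 46; t_4 = 2; t_5 = 13.
Since t_5 = t_0 = 13, the sequence is periodic with period 5.
So t_{26} = t_{0 + ((26-0) mod 5)} = t_1 = 24.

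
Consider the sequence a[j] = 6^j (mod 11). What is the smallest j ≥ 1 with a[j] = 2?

a[0] = 1,  a[1] = 6,  a[2] = 3,  a[3] = 7,  a[4] = 9,  a[5] = 10,  a[6] = 5,  a[7] = 8,  a[8] = 4,  a[9] = 2,  a[10] = 1.
The sequence repeats with period 10.
The value 2 first appears (with j ≥ 1) at a[9].

9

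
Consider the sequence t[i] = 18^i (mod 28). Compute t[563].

t[0] = 1; t[1] = 18; t[2] = 16; t[3] = 8; t[4] = 4; t[5] = 16.
Since t[5] = t[2] = 16, the sequence is eventually periodic: after a pre-period of length 2 it cycles with period 3.
For i ≥ 2, t[i] depends only on (i - 2) mod 3. (563 - 2) mod 3 = 0, so t[563] = t[2] = 16.

16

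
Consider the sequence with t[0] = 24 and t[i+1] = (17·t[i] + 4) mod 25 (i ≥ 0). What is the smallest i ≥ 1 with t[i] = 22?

t[0] = 24; t[1] = 12; t[2] = 8; t[3] = 15; t[4] = 9; t[5] = 7; t[6] = 23; t[7] = 20; t[8] = 19; t[9] = 2; t[10] = 13; t[11] = 0; t[12] = 4; t[13] = 22; t[14] = 3; t[15] = 5; t[16] = 14; t[17] = 17; t[18] = 18; t[19] = 10; t[20] = 24.
Since t[20] = t[0] = 24, the sequence is periodic with period 20.
The value 22 first appears (with i ≥ 1) at t[13].

13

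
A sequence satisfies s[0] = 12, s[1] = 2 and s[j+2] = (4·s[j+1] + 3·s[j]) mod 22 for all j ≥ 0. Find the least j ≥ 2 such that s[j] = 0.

2

s[0] = 12; s[1] = 2; s[2] = 0; s[3] = 6; s[4] = 2; s[5] = 4; s[6] = 0; s[7] = 12; s[8] = 4; s[9] = 8; s[10] = 0; s[11] = 2; s[12] = 8; s[13] = 16; s[14] = 0; s[15] = 4; s[16] = 16; s[17] = 10; s[18] = 0; s[19] = 8; s[20] = 10; s[21] = 20; s[22] = 0; s[23] = 16; s[24] = 20; s[25] = 18; s[26] = 0; s[27] = 10; s[28] = 18; s[29] = 14; s[30] = 0; s[31] = 20; s[32] = 14; s[33] = 6; s[34] = 0; s[35] = 18; s[36] = 6; s[37] = 12; s[38] = 0; s[39] = 14; s[40] = 12; s[41] = 2.
Since (s[40], s[41]) = (s[0], s[1]) = (12, 2) (two consecutive terms determine the rest), the sequence is periodic with period 40.
The value 0 first appears (with j ≥ 2) at s[2].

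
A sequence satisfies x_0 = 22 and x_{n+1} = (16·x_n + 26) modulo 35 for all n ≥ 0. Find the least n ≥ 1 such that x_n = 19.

2

Computing terms: x_0 = 22,  x_1 = 28,  x_2 = 19,  x_3 = 15,  x_4 = 21,  x_5 = 12,  x_6 = 8,  x_7 = 14,  x_8 = 5,  x_9 = 1,  x_{10} = 7,  x_{11} = 33,  x_{12} = 29,  x_{13} = 0,  x_{14} = 26,  x_{15} = 22.
Since x_{15} = x_0 = 22, the sequence is periodic with period 15.
The value 19 first appears (with n ≥ 1) at x_2.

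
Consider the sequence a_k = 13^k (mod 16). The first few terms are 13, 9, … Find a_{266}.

a_1 = 13, a_2 = 9, a_3 = 5, a_4 = 1, a_5 = 13.
Since a_5 = a_1 = 13, the sequence is periodic with period 4.
(266 - 1) mod 4 = 1, so a_{266} = a_2 = 9.

9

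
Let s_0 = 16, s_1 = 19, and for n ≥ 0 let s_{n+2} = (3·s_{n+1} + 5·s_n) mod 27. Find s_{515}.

23

Computing terms: s_0 = 16; s_1 = 19; s_2 = 2; s_3 = 20; s_4 = 16; s_5 = 13; s_6 = 11; s_7 = 17; s_8 = 25; s_9 = 25; s_{10} = 11; s_{11} = 23; s_{12} = 16; s_{13} = 1; s_{14} = 2; s_{15} = 11; s_{16} = 16; s_{17} = 22; s_{18} = 11; s_{19} = 8; s_{20} = 25; s_{21} = 7; s_{22} = 11; s_{23} = 14; s_{24} = 16; s_{25} = 10; s_{26} = 2; s_{27} = 2; s_{28} = 16; s_{29} = 4; s_{30} = 11; s_{31} = 26; s_{32} = 25; s_{33} = 16; s_{34} = 11; s_{35} = 5; s_{36} = 16; s_{37} = 19.
Since (s_{36}, s_{37}) = (s_0, s_1) = (16, 19) (two consecutive terms determine the rest), the sequence is periodic with period 36.
(515 - 0) mod 36 = 11, so s_{515} = s_{11} = 23.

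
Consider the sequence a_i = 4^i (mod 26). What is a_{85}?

4

a_0 = 1, a_1 = 4, a_2 = 16, a_3 = 12, a_4 = 22, a_5 = 10, a_6 = 14, a_7 = 4.
Since a_7 = a_1 = 4, the sequence is eventually periodic: after a pre-period of length 1 it cycles with period 6.
For i ≥ 1, a_i depends only on (i - 1) mod 6. (85 - 1) mod 6 = 0, so a_{85} = a_1 = 4.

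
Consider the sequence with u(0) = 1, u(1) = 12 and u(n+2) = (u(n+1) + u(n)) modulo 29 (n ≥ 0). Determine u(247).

We have u(0) = 1; u(1) = 12; u(2) = 13; u(3) = 25; u(4) = 9; u(5) = 5; u(6) = 14; u(7) = 19; u(8) = 4; u(9) = 23; u(10) = 27; u(11) = 21; u(12) = 19; u(13) = 11; u(14) = 1; u(15) = 12.
The sequence repeats with period 14.
(247 - 0) mod 14 = 9, so u(247) = u(9) = 23.

23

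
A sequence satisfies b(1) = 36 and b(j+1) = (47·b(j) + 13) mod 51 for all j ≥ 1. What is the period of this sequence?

b(1) = 36,  b(2) = 22,  b(3) = 27,  b(4) = 7,  b(5) = 36.
Since b(5) = b(1) = 36, the sequence is periodic with period 4.

4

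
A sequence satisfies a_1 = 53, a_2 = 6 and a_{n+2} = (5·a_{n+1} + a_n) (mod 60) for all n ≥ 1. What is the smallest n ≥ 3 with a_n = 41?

a_1 = 53,  a_2 = 6,  a_3 = 23,  a_4 = 1,  a_5 = 28,  a_6 = 21,  a_7 = 13,  a_8 = 26,  a_9 = 23,  a_{10} = 21,  a_{11} = 8,  a_{12} = 1,  a_{13} = 13,  a_{14} = 6,  a_{15} = 43,  a_{16} = 41,  a_{17} = 8,  a_{18} = 21,  a_{19} = 53,  a_{20} = 46,  a_{21} = 43,  a_{22} = 21,  a_{23} = 28,  a_{24} = 41,  a_{25} = 53,  a_{26} = 6.
Since (a_{25}, a_{26}) = (a_1, a_2) = (53, 6) (two consecutive terms determine the rest), the sequence is periodic with period 24.
The value 41 first appears (with n ≥ 3) at a_{16}.

16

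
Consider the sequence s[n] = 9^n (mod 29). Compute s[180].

24

We have s[1] = 9,  s[2] = 23,  s[3] = 4,  s[4] = 7,  s[5] = 5,  s[6] = 16,  s[7] = 28,  s[8] = 20,  s[9] = 6,  s[10] = 25,  s[11] = 22,  s[12] = 24,  s[13] = 13,  s[14] = 1,  s[15] = 9.
Since s[15] = s[1] = 9, the sequence is periodic with period 14.
(180 - 1) mod 14 = 11, so s[180] = s[12] = 24.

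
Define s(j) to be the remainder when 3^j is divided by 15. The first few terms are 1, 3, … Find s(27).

Computing terms: s(0) = 1; s(1) = 3; s(2) = 9; s(3) = 12; s(4) = 6; s(5) = 3.
Since s(5) = s(1) = 3, the sequence is eventually periodic: after a pre-period of length 1 it cycles with period 4.
For j ≥ 1, s(j) depends only on (j - 1) mod 4. (27 - 1) mod 4 = 2, so s(27) = s(3) = 12.

12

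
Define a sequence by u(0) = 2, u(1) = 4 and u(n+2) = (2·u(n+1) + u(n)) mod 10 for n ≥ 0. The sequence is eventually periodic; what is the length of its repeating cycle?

12

We have u(0) = 2,  u(1) = 4,  u(2) = 0,  u(3) = 4,  u(4) = 8,  u(5) = 0,  u(6) = 8,  u(7) = 6,  u(8) = 0,  u(9) = 6,  u(10) = 2,  u(11) = 0,  u(12) = 2,  u(13) = 4.
Since (u(12), u(13)) = (u(0), u(1)) = (2, 4) (two consecutive terms determine the rest), the sequence is periodic with period 12.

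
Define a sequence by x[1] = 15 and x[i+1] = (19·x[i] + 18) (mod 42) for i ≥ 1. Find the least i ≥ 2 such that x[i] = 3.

5

x[1] = 15; x[2] = 9; x[3] = 21; x[4] = 39; x[5] = 3; x[6] = 33; x[7] = 15.
The sequence repeats with period 6.
The value 3 first appears (with i ≥ 2) at x[5].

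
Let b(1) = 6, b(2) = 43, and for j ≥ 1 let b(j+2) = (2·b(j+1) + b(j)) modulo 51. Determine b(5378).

Computing terms: b(1) = 6,  b(2) = 43,  b(3) = 41,  b(4) = 23,  b(5) = 36,  b(6) = 44,  b(7) = 22,  b(8) = 37,  b(9) = 45,  b(10) = 25,  b(11) = 44,  b(12) = 11,  b(13) = 15,  b(14) = 41,  b(15) = 46,  b(16) = 31,  b(17) = 6,  b(18) = 43.
The sequence repeats with period 16.
So b(5378) = b(1 + ((5378-1) mod 16)) = b(2) = 43.

43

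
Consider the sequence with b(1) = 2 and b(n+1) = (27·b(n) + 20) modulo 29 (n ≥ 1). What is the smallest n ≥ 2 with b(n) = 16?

2

We have b(1) = 2,  b(2) = 16,  b(3) = 17,  b(4) = 15,  b(5) = 19,  b(6) = 11,  b(7) = 27,  b(8) = 24,  b(9) = 1,  b(10) = 18,  b(11) = 13,  b(12) = 23,  b(13) = 3,  b(14) = 14,  b(15) = 21,  b(16) = 7,  b(17) = 6,  b(18) = 8,  b(19) = 4,  b(20) = 12,  b(21) = 25,  b(22) = 28,  b(23) = 22,  b(24) = 5,  b(25) = 10,  b(26) = 0,  b(27) = 20,  b(28) = 9,  b(29) = 2.
The sequence repeats with period 28.
The value 16 first appears (with n ≥ 2) at b(2).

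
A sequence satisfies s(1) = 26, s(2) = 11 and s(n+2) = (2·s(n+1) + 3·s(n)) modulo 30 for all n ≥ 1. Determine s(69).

16

Listing terms: s(1) = 26,  s(2) = 11,  s(3) = 10,  s(4) = 23,  s(5) = 16,  s(6) = 11,  s(7) = 10.
Since (s(6), s(7)) = (s(2), s(3)) = (11, 10) (two consecutive terms determine the rest), the sequence is eventually periodic: after a pre-period of length 1 it cycles with period 4.
For n ≥ 2, s(n) depends only on (n - 2) mod 4. (69 - 2) mod 4 = 3, so s(69) = s(5) = 16.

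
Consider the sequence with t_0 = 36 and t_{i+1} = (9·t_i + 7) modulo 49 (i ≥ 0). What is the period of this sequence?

21

Computing terms: t_0 = 36, t_1 = 37, t_2 = 46, t_3 = 29, t_4 = 23, t_5 = 18, t_6 = 22, t_7 = 9, t_8 = 39, t_9 = 15, t_{10} = 44, t_{11} = 11, t_{12} = 8, t_{13} = 30, t_{14} = 32, t_{15} = 1, t_{16} = 16, t_{17} = 4, t_{18} = 43, t_{19} = 2, t_{20} = 25, t_{21} = 36.
The sequence repeats with period 21.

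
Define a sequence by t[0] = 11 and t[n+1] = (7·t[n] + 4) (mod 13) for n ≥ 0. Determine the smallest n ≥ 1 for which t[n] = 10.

3

t[0] = 11; t[1] = 3; t[2] = 12; t[3] = 10; t[4] = 9; t[5] = 2; t[6] = 5; t[7] = 0; t[8] = 4; t[9] = 6; t[10] = 7; t[11] = 1; t[12] = 11.
The sequence repeats with period 12.
The value 10 first appears (with n ≥ 1) at t[3].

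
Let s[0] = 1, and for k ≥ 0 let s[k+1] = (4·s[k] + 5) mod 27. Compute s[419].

20

We have s[0] = 1, s[1] = 9, s[2] = 14, s[3] = 7, s[4] = 6, s[5] = 2, s[6] = 13, s[7] = 3, s[8] = 17, s[9] = 19, s[10] = 0, s[11] = 5, s[12] = 25, s[13] = 24, s[14] = 20, s[15] = 4, s[16] = 21, s[17] = 8, s[18] = 10, s[19] = 18, s[20] = 23, s[21] = 16, s[22] = 15, s[23] = 11, s[24] = 22, s[25] = 12, s[26] = 26, s[27] = 1.
The sequence repeats with period 27.
(419 - 0) mod 27 = 14, so s[419] = s[14] = 20.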